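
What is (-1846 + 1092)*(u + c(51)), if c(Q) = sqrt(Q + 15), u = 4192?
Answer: -3160768 - 754*sqrt(66) ≈ -3.1669e+6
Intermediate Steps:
c(Q) = sqrt(15 + Q)
(-1846 + 1092)*(u + c(51)) = (-1846 + 1092)*(4192 + sqrt(15 + 51)) = -754*(4192 + sqrt(66)) = -3160768 - 754*sqrt(66)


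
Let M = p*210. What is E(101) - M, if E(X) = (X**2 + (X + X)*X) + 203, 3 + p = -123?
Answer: 57266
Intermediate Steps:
p = -126 (p = -3 - 123 = -126)
M = -26460 (M = -126*210 = -26460)
E(X) = 203 + 3*X**2 (E(X) = (X**2 + (2*X)*X) + 203 = (X**2 + 2*X**2) + 203 = 3*X**2 + 203 = 203 + 3*X**2)
E(101) - M = (203 + 3*101**2) - 1*(-26460) = (203 + 3*10201) + 26460 = (203 + 30603) + 26460 = 30806 + 26460 = 57266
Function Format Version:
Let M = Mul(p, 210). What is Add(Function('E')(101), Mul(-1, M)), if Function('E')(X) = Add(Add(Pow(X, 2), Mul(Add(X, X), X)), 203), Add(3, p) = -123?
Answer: 57266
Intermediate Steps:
p = -126 (p = Add(-3, -123) = -126)
M = -26460 (M = Mul(-126, 210) = -26460)
Function('E')(X) = Add(203, Mul(3, Pow(X, 2))) (Function('E')(X) = Add(Add(Pow(X, 2), Mul(Mul(2, X), X)), 203) = Add(Add(Pow(X, 2), Mul(2, Pow(X, 2))), 203) = Add(Mul(3, Pow(X, 2)), 203) = Add(203, Mul(3, Pow(X, 2))))
Add(Function('E')(101), Mul(-1, M)) = Add(Add(203, Mul(3, Pow(101, 2))), Mul(-1, -26460)) = Add(Add(203, Mul(3, 10201)), 26460) = Add(Add(203, 30603), 26460) = Add(30806, 26460) = 57266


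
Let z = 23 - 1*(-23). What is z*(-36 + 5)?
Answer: -1426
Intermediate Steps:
z = 46 (z = 23 + 23 = 46)
z*(-36 + 5) = 46*(-36 + 5) = 46*(-31) = -1426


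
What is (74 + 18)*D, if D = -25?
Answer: -2300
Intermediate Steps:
(74 + 18)*D = (74 + 18)*(-25) = 92*(-25) = -2300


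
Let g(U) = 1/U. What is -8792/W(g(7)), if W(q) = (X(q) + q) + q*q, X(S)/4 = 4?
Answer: -53851/99 ≈ -543.95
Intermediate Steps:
X(S) = 16 (X(S) = 4*4 = 16)
W(q) = 16 + q + q² (W(q) = (16 + q) + q*q = (16 + q) + q² = 16 + q + q²)
-8792/W(g(7)) = -8792/(16 + 1/7 + (1/7)²) = -8792/(16 + ⅐ + (⅐)²) = -8792/(16 + ⅐ + 1/49) = -8792/792/49 = -8792*49/792 = -53851/99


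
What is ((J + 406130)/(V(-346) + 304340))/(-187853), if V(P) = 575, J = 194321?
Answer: -600451/57279197495 ≈ -1.0483e-5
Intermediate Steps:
((J + 406130)/(V(-346) + 304340))/(-187853) = ((194321 + 406130)/(575 + 304340))/(-187853) = (600451/304915)*(-1/187853) = -600451/57279197495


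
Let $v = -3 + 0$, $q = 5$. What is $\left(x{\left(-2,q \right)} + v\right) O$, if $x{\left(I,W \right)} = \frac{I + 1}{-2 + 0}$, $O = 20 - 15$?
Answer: $- \frac{25}{2} \approx -12.5$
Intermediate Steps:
$O = 5$
$v = -3$
$x{\left(I,W \right)} = - \frac{1}{2} - \frac{I}{2}$ ($x{\left(I,W \right)} = \frac{1 + I}{-2} = \left(1 + I\right) \left(- \frac{1}{2}\right) = - \frac{1}{2} - \frac{I}{2}$)
$\left(x{\left(-2,q \right)} + v\right) O = \left(\left(- \frac{1}{2} - -1\right) - 3\right) 5 = \left(\left(- \frac{1}{2} + 1\right) - 3\right) 5 = \left(\frac{1}{2} - 3\right) 5 = \left(- \frac{5}{2}\right) 5 = - \frac{25}{2}$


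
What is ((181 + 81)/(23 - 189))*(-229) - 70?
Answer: 24189/83 ≈ 291.43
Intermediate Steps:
((181 + 81)/(23 - 189))*(-229) - 70 = (262/(-166))*(-229) - 70 = (262*(-1/166))*(-229) - 70 = -131/83*(-229) - 70 = 29999/83 - 70 = 24189/83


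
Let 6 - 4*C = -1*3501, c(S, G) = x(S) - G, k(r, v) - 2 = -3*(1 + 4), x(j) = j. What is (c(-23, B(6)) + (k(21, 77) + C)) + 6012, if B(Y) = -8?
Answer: 27443/4 ≈ 6860.8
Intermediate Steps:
k(r, v) = -13 (k(r, v) = 2 - 3*(1 + 4) = 2 - 3*5 = 2 - 15 = -13)
c(S, G) = S - G
C = 3507/4 (C = 3/2 - (-1)*3501/4 = 3/2 - ¼*(-3501) = 3/2 + 3501/4 = 3507/4 ≈ 876.75)
(c(-23, B(6)) + (k(21, 77) + C)) + 6012 = ((-23 - 1*(-8)) + (-13 + 3507/4)) + 6012 = ((-23 + 8) + 3455/4) + 6012 = (-15 + 3455/4) + 6012 = 3395/4 + 6012 = 27443/4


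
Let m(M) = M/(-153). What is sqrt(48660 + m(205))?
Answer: 5*sqrt(5062447)/51 ≈ 220.59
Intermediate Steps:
m(M) = -M/153 (m(M) = M*(-1/153) = -M/153)
sqrt(48660 + m(205)) = sqrt(48660 - 1/153*205) = sqrt(48660 - 205/153) = sqrt(7444775/153) = 5*sqrt(5062447)/51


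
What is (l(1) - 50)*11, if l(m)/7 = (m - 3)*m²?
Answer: -704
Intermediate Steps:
l(m) = 7*m²*(-3 + m) (l(m) = 7*((m - 3)*m²) = 7*((-3 + m)*m²) = 7*(m²*(-3 + m)) = 7*m²*(-3 + m))
(l(1) - 50)*11 = (7*1²*(-3 + 1) - 50)*11 = (7*1*(-2) - 50)*11 = (-14 - 50)*11 = -64*11 = -704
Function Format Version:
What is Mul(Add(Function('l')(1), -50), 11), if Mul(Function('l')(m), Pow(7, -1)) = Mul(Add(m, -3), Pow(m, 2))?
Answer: -704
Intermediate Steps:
Function('l')(m) = Mul(7, Pow(m, 2), Add(-3, m)) (Function('l')(m) = Mul(7, Mul(Add(m, -3), Pow(m, 2))) = Mul(7, Mul(Add(-3, m), Pow(m, 2))) = Mul(7, Mul(Pow(m, 2), Add(-3, m))) = Mul(7, Pow(m, 2), Add(-3, m)))
Mul(Add(Function('l')(1), -50), 11) = Mul(Add(Mul(7, Pow(1, 2), Add(-3, 1)), -50), 11) = Mul(Add(Mul(7, 1, -2), -50), 11) = Mul(Add(-14, -50), 11) = Mul(-64, 11) = -704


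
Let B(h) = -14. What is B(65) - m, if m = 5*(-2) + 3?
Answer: -7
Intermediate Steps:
m = -7 (m = -10 + 3 = -7)
B(65) - m = -14 - 1*(-7) = -14 + 7 = -7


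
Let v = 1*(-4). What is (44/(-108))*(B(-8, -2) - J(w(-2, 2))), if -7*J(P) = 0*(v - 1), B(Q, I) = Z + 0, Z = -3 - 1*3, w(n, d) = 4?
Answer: 22/9 ≈ 2.4444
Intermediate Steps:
Z = -6 (Z = -3 - 3 = -6)
v = -4
B(Q, I) = -6 (B(Q, I) = -6 + 0 = -6)
J(P) = 0 (J(P) = -0*(-4 - 1) = -0*(-5) = -⅐*0 = 0)
(44/(-108))*(B(-8, -2) - J(w(-2, 2))) = (44/(-108))*(-6 - 1*0) = (-1/108*44)*(-6 + 0) = -11/27*(-6) = 22/9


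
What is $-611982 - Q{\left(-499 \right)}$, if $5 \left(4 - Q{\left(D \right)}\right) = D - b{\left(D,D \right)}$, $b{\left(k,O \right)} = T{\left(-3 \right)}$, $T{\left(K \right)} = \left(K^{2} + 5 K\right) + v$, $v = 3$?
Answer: $- \frac{3060426}{5} \approx -6.1209 \cdot 10^{5}$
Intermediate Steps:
$T{\left(K \right)} = 3 + K^{2} + 5 K$ ($T{\left(K \right)} = \left(K^{2} + 5 K\right) + 3 = 3 + K^{2} + 5 K$)
$b{\left(k,O \right)} = -3$ ($b{\left(k,O \right)} = 3 + \left(-3\right)^{2} + 5 \left(-3\right) = 3 + 9 - 15 = -3$)
$Q{\left(D \right)} = \frac{17}{5} - \frac{D}{5}$ ($Q{\left(D \right)} = 4 - \frac{D - -3}{5} = 4 - \frac{D + 3}{5} = 4 - \frac{3 + D}{5} = 4 - \left(\frac{3}{5} + \frac{D}{5}\right) = \frac{17}{5} - \frac{D}{5}$)
$-611982 - Q{\left(-499 \right)} = -611982 - \left(\frac{17}{5} - - \frac{499}{5}\right) = -611982 - \left(\frac{17}{5} + \frac{499}{5}\right) = -611982 - \frac{516}{5} = - \frac{3060426}{5}$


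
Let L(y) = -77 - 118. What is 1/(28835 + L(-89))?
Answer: 1/28640 ≈ 3.4916e-5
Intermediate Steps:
L(y) = -195
1/(28835 + L(-89)) = 1/(28835 - 195) = 1/28640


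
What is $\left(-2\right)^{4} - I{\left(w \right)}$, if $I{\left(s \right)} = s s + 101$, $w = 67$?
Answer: $-4574$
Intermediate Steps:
$I{\left(s \right)} = 101 + s^{2}$ ($I{\left(s \right)} = s^{2} + 101 = 101 + s^{2}$)
$\left(-2\right)^{4} - I{\left(w \right)} = \left(-2\right)^{4} - \left(101 + 67^{2}\right) = 16 - \left(101 + 4489\right) = 16 - 4590 = -4574$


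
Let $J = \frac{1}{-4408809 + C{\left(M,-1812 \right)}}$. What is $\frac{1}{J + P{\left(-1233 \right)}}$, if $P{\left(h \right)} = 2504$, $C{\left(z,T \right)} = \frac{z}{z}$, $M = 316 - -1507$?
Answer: $\frac{4408808}{11039655231} \approx 0.00039936$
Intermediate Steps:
$M = 1823$ ($M = 316 + 1507 = 1823$)
$C{\left(z,T \right)} = 1$
$J = - \frac{1}{4408808}$ ($J = \frac{1}{-4408809 + 1} = \frac{1}{-4408808} = - \frac{1}{4408808} \approx -2.2682 \cdot 10^{-7}$)
$\frac{1}{J + P{\left(-1233 \right)}} = \frac{1}{- \frac{1}{4408808} + 2504} = \frac{1}{\frac{11039655231}{4408808}} = \frac{4408808}{11039655231}$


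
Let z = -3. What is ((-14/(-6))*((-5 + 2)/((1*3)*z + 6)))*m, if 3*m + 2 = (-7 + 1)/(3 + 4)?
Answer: -20/9 ≈ -2.2222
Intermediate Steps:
m = -20/21 (m = -2/3 + ((-7 + 1)/(3 + 4))/3 = -2/3 + (-6/7)/3 = -2/3 + (-6*1/7)/3 = -2/3 + (1/3)*(-6/7) = -2/3 - 2/7 = -20/21 ≈ -0.95238)
((-14/(-6))*((-5 + 2)/((1*3)*z + 6)))*m = ((-14/(-6))*((-5 + 2)/((1*3)*(-3) + 6)))*(-20/21) = ((-14*(-1/6))*(-3/(3*(-3) + 6)))*(-20/21) = (7*(-3/(-9 + 6))/3)*(-20/21) = (7*(-3/(-3))/3)*(-20/21) = (7*(-3*(-1/3))/3)*(-20/21) = ((7/3)*1)*(-20/21) = (7/3)*(-20/21) = -20/9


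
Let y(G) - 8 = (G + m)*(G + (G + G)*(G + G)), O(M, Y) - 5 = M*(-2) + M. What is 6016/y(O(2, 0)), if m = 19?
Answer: 3008/433 ≈ 6.9469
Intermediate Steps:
O(M, Y) = 5 - M (O(M, Y) = 5 + (M*(-2) + M) = 5 + (-2*M + M) = 5 - M)
y(G) = 8 + (19 + G)*(G + 4*G**2) (y(G) = 8 + (G + 19)*(G + (G + G)*(G + G)) = 8 + (19 + G)*(G + (2*G)*(2*G)) = 8 + (19 + G)*(G + 4*G**2))
6016/y(O(2, 0)) = 6016/(8 + 4*(5 - 1*2)**3 + 19*(5 - 1*2) + 77*(5 - 1*2)**2) = 6016/(8 + 4*(5 - 2)**3 + 19*(5 - 2) + 77*(5 - 2)**2) = 6016/(8 + 4*3**3 + 19*3 + 77*3**2) = 6016/(8 + 4*27 + 57 + 77*9) = 6016/(8 + 108 + 57 + 693) = 6016/866 = 6016*(1/866) = 3008/433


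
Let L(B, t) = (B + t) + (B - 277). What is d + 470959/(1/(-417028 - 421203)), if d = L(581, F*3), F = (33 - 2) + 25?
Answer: -394772432476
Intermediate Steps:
F = 56 (F = 31 + 25 = 56)
L(B, t) = -277 + t + 2*B (L(B, t) = (B + t) + (-277 + B) = -277 + t + 2*B)
d = 1053 (d = -277 + 56*3 + 2*581 = -277 + 168 + 1162 = 1053)
d + 470959/(1/(-417028 - 421203)) = 1053 + 470959/(1/(-417028 - 421203)) = 1053 + 470959/(1/(-838231)) = 1053 + 470959/(-1/838231) = 1053 + 470959*(-838231) = 1053 - 394772433529 = -394772432476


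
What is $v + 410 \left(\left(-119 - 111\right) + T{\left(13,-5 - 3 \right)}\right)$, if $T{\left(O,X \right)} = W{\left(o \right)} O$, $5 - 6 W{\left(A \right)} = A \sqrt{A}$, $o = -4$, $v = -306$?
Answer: $- \frac{270493}{3} + \frac{21320 i}{3} \approx -90164.0 + 7106.7 i$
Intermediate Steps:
$W{\left(A \right)} = \frac{5}{6} - \frac{A^{\frac{3}{2}}}{6}$ ($W{\left(A \right)} = \frac{5}{6} - \frac{A \sqrt{A}}{6} = \frac{5}{6} - \frac{A^{\frac{3}{2}}}{6}$)
$T{\left(O,X \right)} = O \left(\frac{5}{6} + \frac{4 i}{3}\right)$ ($T{\left(O,X \right)} = \left(\frac{5}{6} - \frac{\left(-4\right)^{\frac{3}{2}}}{6}\right) O = \left(\frac{5}{6} - \frac{\left(-8\right) i}{6}\right) O = \left(\frac{5}{6} + \frac{4 i}{3}\right) O = O \left(\frac{5}{6} + \frac{4 i}{3}\right)$)
$v + 410 \left(\left(-119 - 111\right) + T{\left(13,-5 - 3 \right)}\right) = -306 + 410 \left(\left(-119 - 111\right) + \frac{1}{6} \cdot 13 \left(5 + 8 i\right)\right) = -306 + 410 \left(-230 + \left(\frac{65}{6} + \frac{52 i}{3}\right)\right) = -306 + 410 \left(- \frac{1315}{6} + \frac{52 i}{3}\right) = -306 - \left(\frac{269575}{3} - \frac{21320 i}{3}\right) = - \frac{270493}{3} + \frac{21320 i}{3}$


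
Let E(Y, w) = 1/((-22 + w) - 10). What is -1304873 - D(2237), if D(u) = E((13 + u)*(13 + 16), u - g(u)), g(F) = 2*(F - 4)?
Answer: -2950317852/2261 ≈ -1.3049e+6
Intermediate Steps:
g(F) = -8 + 2*F (g(F) = 2*(-4 + F) = -8 + 2*F)
E(Y, w) = 1/(-32 + w)
D(u) = 1/(-24 - u) (D(u) = 1/(-32 + (u - (-8 + 2*u))) = 1/(-32 + (u + (8 - 2*u))) = 1/(-32 + (8 - u)) = 1/(-24 - u))
-1304873 - D(2237) = -1304873 - (-1)/(24 + 2237) = -1304873 - (-1)/2261 = -1304873 - 1*(-1/2261) = -1304873 + 1/2261 = -2950317852/2261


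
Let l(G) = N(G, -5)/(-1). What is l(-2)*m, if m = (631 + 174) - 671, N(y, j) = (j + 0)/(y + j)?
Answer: -670/7 ≈ -95.714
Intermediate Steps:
N(y, j) = j/(j + y)
l(G) = 5/(-5 + G) (l(G) = -5/(-5 + G)/(-1) = -5/(-5 + G)*(-1) = 5/(-5 + G))
m = 134 (m = 805 - 671 = 134)
l(-2)*m = (5/(-5 - 2))*134 = (5/(-7))*134 = (5*(-1/7))*134 = -5/7*134 = -670/7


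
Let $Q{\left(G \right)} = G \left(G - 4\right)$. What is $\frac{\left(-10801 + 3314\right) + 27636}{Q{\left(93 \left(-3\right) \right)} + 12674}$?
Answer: $\frac{20149}{91631} \approx 0.21989$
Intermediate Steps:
$Q{\left(G \right)} = G \left(-4 + G\right)$
$\frac{\left(-10801 + 3314\right) + 27636}{Q{\left(93 \left(-3\right) \right)} + 12674} = \frac{\left(-10801 + 3314\right) + 27636}{93 \left(-3\right) \left(-4 + 93 \left(-3\right)\right) + 12674} = \frac{-7487 + 27636}{- 279 \left(-4 - 279\right) + 12674} = \frac{20149}{\left(-279\right) \left(-283\right) + 12674} = \frac{20149}{78957 + 12674} = \frac{20149}{91631}$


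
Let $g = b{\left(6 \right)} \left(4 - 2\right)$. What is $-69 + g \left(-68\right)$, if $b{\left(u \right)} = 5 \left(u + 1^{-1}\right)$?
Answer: $-4829$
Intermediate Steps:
$b{\left(u \right)} = 5 + 5 u$ ($b{\left(u \right)} = 5 \left(u + 1\right) = 5 \left(1 + u\right) = 5 + 5 u$)
$g = 70$ ($g = \left(5 + 5 \cdot 6\right) \left(4 - 2\right) = \left(5 + 30\right) 2 = 35 \cdot 2 = 70$)
$-69 + g \left(-68\right) = -69 + 70 \left(-68\right) = -69 - 4760 = -4829$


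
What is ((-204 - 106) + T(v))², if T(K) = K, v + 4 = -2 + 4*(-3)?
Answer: 107584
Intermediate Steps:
v = -18 (v = -4 + (-2 + 4*(-3)) = -4 + (-2 - 12) = -4 - 14 = -18)
((-204 - 106) + T(v))² = ((-204 - 106) - 18)² = (-310 - 18)² = (-328)² = 107584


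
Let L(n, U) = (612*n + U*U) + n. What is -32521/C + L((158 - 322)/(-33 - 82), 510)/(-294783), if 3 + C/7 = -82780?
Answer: -16288938951947/19644431976645 ≈ -0.82919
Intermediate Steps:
C = -579481 (C = -21 + 7*(-82780) = -21 - 579460 = -579481)
L(n, U) = U² + 613*n (L(n, U) = (612*n + U²) + n = (U² + 612*n) + n = U² + 613*n)
-32521/C + L((158 - 322)/(-33 - 82), 510)/(-294783) = -32521/(-579481) + (510² + 613*((158 - 322)/(-33 - 82)))/(-294783) = -32521*(-1/579481) + (260100 + 613*(-164/(-115)))*(-1/294783) = 32521/579481 + (260100 + 613*(-164*(-1/115)))*(-1/294783) = 32521/579481 + (260100 + 613*(164/115))*(-1/294783) = 32521/579481 + (260100 + 100532/115)*(-1/294783) = 32521/579481 + (30012032/115)*(-1/294783) = 32521/579481 - 30012032/33900045 = -16288938951947/19644431976645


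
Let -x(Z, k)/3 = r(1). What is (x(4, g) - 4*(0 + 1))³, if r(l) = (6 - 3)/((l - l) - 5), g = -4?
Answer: -1331/125 ≈ -10.648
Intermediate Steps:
r(l) = -⅗ (r(l) = 3/(0 - 5) = 3/(-5) = 3*(-⅕) = -⅗)
x(Z, k) = 9/5 (x(Z, k) = -3*(-⅗) = 9/5)
(x(4, g) - 4*(0 + 1))³ = (9/5 - 4*(0 + 1))³ = (9/5 - 4*1)³ = (9/5 - 4)³ = (-11/5)³ = -1331/125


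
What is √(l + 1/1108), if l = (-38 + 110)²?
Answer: √1591052821/554 ≈ 72.000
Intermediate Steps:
l = 5184 (l = 72² = 5184)
√(l + 1/1108) = √(5184 + 1/1108) = √(5743873/1108) = √1591052821/554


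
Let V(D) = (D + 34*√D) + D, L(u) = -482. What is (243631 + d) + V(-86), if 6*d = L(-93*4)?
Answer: 730136/3 + 34*I*√86 ≈ 2.4338e+5 + 315.3*I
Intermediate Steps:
d = -241/3 (d = (⅙)*(-482) = -241/3 ≈ -80.333)
V(D) = 2*D + 34*√D
(243631 + d) + V(-86) = (243631 - 241/3) + (2*(-86) + 34*√(-86)) = 730652/3 + (-172 + 34*(I*√86)) = 730652/3 + (-172 + 34*I*√86) = 730136/3 + 34*I*√86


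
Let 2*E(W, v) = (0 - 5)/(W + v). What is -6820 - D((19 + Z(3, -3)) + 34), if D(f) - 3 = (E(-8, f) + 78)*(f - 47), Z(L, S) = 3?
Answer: -240785/32 ≈ -7524.5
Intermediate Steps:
E(W, v) = -5/(2*(W + v)) (E(W, v) = ((0 - 5)/(W + v))/2 = (-5/(W + v))/2 = -5/(2*(W + v)))
D(f) = 3 + (-47 + f)*(78 - 5/(-16 + 2*f)) (D(f) = 3 + (-5/(2*(-8) + 2*f) + 78)*(f - 47) = 3 + (-5/(-16 + 2*f) + 78)*(-47 + f) = 3 + (78 - 5/(-16 + 2*f))*(-47 + f) = 3 + (-47 + f)*(78 - 5/(-16 + 2*f)))
-6820 - D((19 + Z(3, -3)) + 34) = -6820 - (58843 - 8579*((19 + 3) + 34) + 156*((19 + 3) + 34)**2)/(2*(-8 + ((19 + 3) + 34))) = -6820 - (58843 - 8579*(22 + 34) + 156*(22 + 34)**2)/(2*(-8 + (22 + 34))) = -6820 - (58843 - 8579*56 + 156*56**2)/(2*(-8 + 56)) = -6820 - (58843 - 480424 + 156*3136)/(2*48) = -6820 - (58843 - 480424 + 489216)/(2*48) = -6820 - 67635/(2*48) = -6820 - 1*22545/32 = -6820 - 22545/32 = -240785/32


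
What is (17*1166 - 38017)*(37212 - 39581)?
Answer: 43103955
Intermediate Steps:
(17*1166 - 38017)*(37212 - 39581) = (19822 - 38017)*(-2369) = -18195*(-2369) = 43103955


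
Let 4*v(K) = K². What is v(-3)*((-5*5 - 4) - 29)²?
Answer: 7569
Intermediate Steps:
v(K) = K²/4
v(-3)*((-5*5 - 4) - 29)² = ((¼)*(-3)²)*((-5*5 - 4) - 29)² = ((¼)*9)*((-25 - 4) - 29)² = 9*(-29 - 29)²/4 = (9/4)*(-58)² = (9/4)*3364 = 7569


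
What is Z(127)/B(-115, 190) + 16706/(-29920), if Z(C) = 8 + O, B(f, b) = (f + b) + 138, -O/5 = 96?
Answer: -8840309/3186480 ≈ -2.7743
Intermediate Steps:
O = -480 (O = -5*96 = -480)
B(f, b) = 138 + b + f (B(f, b) = (b + f) + 138 = 138 + b + f)
Z(C) = -472 (Z(C) = 8 - 480 = -472)
Z(127)/B(-115, 190) + 16706/(-29920) = -472/(138 + 190 - 115) + 16706/(-29920) = -472/213 + 16706*(-1/29920) = -472*1/213 - 8353/14960 = -472/213 - 8353/14960 = -8840309/3186480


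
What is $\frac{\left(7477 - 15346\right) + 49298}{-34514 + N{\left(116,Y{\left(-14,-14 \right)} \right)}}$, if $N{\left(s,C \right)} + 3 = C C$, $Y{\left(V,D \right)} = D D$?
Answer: $\frac{41429}{3899} \approx 10.626$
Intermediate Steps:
$Y{\left(V,D \right)} = D^{2}$
$N{\left(s,C \right)} = -3 + C^{2}$ ($N{\left(s,C \right)} = -3 + C C = -3 + C^{2}$)
$\frac{\left(7477 - 15346\right) + 49298}{-34514 + N{\left(116,Y{\left(-14,-14 \right)} \right)}} = \frac{\left(7477 - 15346\right) + 49298}{-34514 - \left(3 - \left(\left(-14\right)^{2}\right)^{2}\right)} = \frac{\left(7477 - 15346\right) + 49298}{-34514 - \left(3 - 196^{2}\right)} = \frac{-7869 + 49298}{-34514 + \left(-3 + 38416\right)} = \frac{41429}{-34514 + 38413} = \frac{41429}{3899}$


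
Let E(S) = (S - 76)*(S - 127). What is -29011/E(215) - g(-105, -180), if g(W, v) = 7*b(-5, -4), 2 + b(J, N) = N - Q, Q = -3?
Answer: 227861/12232 ≈ 18.628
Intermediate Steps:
b(J, N) = 1 + N (b(J, N) = -2 + (N - 1*(-3)) = -2 + (N + 3) = -2 + (3 + N) = 1 + N)
E(S) = (-127 + S)*(-76 + S) (E(S) = (-76 + S)*(-127 + S) = (-127 + S)*(-76 + S))
g(W, v) = -21 (g(W, v) = 7*(1 - 4) = 7*(-3) = -21)
-29011/E(215) - g(-105, -180) = -29011/(9652 + 215² - 203*215) - 1*(-21) = -29011/(9652 + 46225 - 43645) + 21 = -29011/12232 + 21 = 227861/12232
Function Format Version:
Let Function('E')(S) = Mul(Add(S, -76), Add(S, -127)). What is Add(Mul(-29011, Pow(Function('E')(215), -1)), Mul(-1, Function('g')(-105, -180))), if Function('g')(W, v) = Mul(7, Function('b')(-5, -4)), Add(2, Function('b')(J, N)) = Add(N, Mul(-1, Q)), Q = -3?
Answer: Rational(227861, 12232) ≈ 18.628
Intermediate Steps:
Function('b')(J, N) = Add(1, N) (Function('b')(J, N) = Add(-2, Add(N, Mul(-1, -3))) = Add(-2, Add(N, 3)) = Add(-2, Add(3, N)) = Add(1, N))
Function('E')(S) = Mul(Add(-127, S), Add(-76, S)) (Function('E')(S) = Mul(Add(-76, S), Add(-127, S)) = Mul(Add(-127, S), Add(-76, S)))
Function('g')(W, v) = -21 (Function('g')(W, v) = Mul(7, Add(1, -4)) = Mul(7, -3) = -21)
Add(Mul(-29011, Pow(Function('E')(215), -1)), Mul(-1, Function('g')(-105, -180))) = Add(Mul(-29011, Pow(Add(9652, Pow(215, 2), Mul(-203, 215)), -1)), Mul(-1, -21)) = Add(Mul(-29011, Pow(Add(9652, 46225, -43645), -1)), 21) = Add(Mul(-29011, Pow(12232, -1)), 21) = Add(Mul(-29011, Rational(1, 12232)), 21) = Add(Rational(-29011, 12232), 21) = Rational(227861, 12232)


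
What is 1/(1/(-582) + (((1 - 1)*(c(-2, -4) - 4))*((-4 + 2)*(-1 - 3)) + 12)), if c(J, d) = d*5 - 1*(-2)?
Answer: 582/6983 ≈ 0.083345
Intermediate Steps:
c(J, d) = 2 + 5*d (c(J, d) = 5*d + 2 = 2 + 5*d)
1/(1/(-582) + (((1 - 1)*(c(-2, -4) - 4))*((-4 + 2)*(-1 - 3)) + 12)) = 1/(1/(-582) + (((1 - 1)*((2 + 5*(-4)) - 4))*((-4 + 2)*(-1 - 3)) + 12)) = 1/(-1/582 + ((0*((2 - 20) - 4))*(-2*(-4)) + 12)) = 1/(-1/582 + ((0*(-18 - 4))*8 + 12)) = 1/(-1/582 + ((0*(-22))*8 + 12)) = 1/(-1/582 + (0*8 + 12)) = 1/(-1/582 + (0 + 12)) = 1/(-1/582 + 12) = 1/(6983/582) = 582/6983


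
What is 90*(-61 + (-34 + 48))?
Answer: -4230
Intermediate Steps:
90*(-61 + (-34 + 48)) = 90*(-61 + 14) = 90*(-47) = -4230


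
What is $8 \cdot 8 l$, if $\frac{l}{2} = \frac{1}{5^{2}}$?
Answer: $\frac{128}{25} \approx 5.12$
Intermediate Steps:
$l = \frac{2}{25}$ ($l = \frac{2}{5^{2}} = \frac{2}{25} \approx 0.08$)
$8 \cdot 8 l = 8 \cdot 8 \cdot \frac{2}{25} = 64 \cdot \frac{2}{25} = \frac{128}{25}$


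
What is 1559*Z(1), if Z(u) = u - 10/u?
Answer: -14031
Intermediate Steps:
Z(u) = u - 10/u
1559*Z(1) = 1559*(1 - 10/1) = 1559*(1 - 10*1) = 1559*(1 - 10) = 1559*(-9) = -14031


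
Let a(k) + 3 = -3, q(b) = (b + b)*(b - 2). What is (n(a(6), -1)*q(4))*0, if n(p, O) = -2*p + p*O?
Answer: 0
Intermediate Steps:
q(b) = 2*b*(-2 + b) (q(b) = (2*b)*(-2 + b) = 2*b*(-2 + b))
a(k) = -6 (a(k) = -3 - 3 = -6)
n(p, O) = -2*p + O*p
(n(a(6), -1)*q(4))*0 = ((-6*(-2 - 1))*(2*4*(-2 + 4)))*0 = ((-6*(-3))*(2*4*2))*0 = (18*16)*0 = 288*0 = 0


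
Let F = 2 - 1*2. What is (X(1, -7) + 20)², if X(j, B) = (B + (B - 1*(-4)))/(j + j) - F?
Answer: 225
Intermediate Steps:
F = 0 (F = 2 - 2 = 0)
X(j, B) = (4 + 2*B)/(2*j) (X(j, B) = (B + (B - 1*(-4)))/(j + j) - 1*0 = (B + (B + 4))/((2*j)) + 0 = (B + (4 + B))*(1/(2*j)) + 0 = (4 + 2*B)*(1/(2*j)) + 0 = (4 + 2*B)/(2*j) + 0 = (4 + 2*B)/(2*j))
(X(1, -7) + 20)² = ((2 - 7)/1 + 20)² = (1*(-5) + 20)² = (-5 + 20)² = 15² = 225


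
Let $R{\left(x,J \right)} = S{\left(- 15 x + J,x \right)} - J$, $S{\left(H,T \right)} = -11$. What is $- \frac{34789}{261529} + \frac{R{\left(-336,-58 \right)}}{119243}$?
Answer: $- \frac{4136052864}{31185502547} \approx -0.13263$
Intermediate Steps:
$R{\left(x,J \right)} = -11 - J$
$- \frac{34789}{261529} + \frac{R{\left(-336,-58 \right)}}{119243} = - \frac{34789}{261529} + \frac{-11 - -58}{119243} = \left(-34789\right) \frac{1}{261529} + \left(-11 + 58\right) \frac{1}{119243} = - \frac{34789}{261529} + 47 \cdot \frac{1}{119243} = - \frac{34789}{261529} + \frac{47}{119243} = - \frac{4136052864}{31185502547}$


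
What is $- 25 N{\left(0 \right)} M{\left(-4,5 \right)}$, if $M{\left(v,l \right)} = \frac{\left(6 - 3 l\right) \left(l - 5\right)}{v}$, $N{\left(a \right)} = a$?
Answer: $0$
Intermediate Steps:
$M{\left(v,l \right)} = \frac{\left(-5 + l\right) \left(6 - 3 l\right)}{v}$ ($M{\left(v,l \right)} = \frac{\left(6 - 3 l\right) \left(-5 + l\right)}{v} = \frac{\left(-5 + l\right) \left(6 - 3 l\right)}{v}$)
$- 25 N{\left(0 \right)} M{\left(-4,5 \right)} = \left(-25\right) 0 \frac{3 \left(-10 - 5^{2} + 7 \cdot 5\right)}{-4} = 0 \cdot 3 \left(- \frac{1}{4}\right) \left(-10 - 25 + 35\right) = 0 \cdot 3 \left(- \frac{1}{4}\right) 0 = 0 \cdot 0 = 0$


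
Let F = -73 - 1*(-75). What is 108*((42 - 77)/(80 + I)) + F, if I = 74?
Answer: -248/11 ≈ -22.545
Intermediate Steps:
F = 2 (F = -73 + 75 = 2)
108*((42 - 77)/(80 + I)) + F = 108*((42 - 77)/(80 + 74)) + 2 = 108*(-35/154) + 2 = 108*(-35*1/154) + 2 = 108*(-5/22) + 2 = -270/11 + 2 = -248/11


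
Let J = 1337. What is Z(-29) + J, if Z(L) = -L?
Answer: 1366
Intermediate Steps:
Z(-29) + J = -1*(-29) + 1337 = 29 + 1337 = 1366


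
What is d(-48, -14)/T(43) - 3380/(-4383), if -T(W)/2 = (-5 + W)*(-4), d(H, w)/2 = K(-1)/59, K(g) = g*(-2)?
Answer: 15160303/19653372 ≈ 0.77138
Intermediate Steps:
K(g) = -2*g
d(H, w) = 4/59 (d(H, w) = 2*(-2*(-1)/59) = 2*(2*(1/59)) = 2*(2/59) = 4/59)
T(W) = -40 + 8*W (T(W) = -2*(-5 + W)*(-4) = -2*(20 - 4*W) = -40 + 8*W)
d(-48, -14)/T(43) - 3380/(-4383) = 4/(59*(-40 + 8*43)) - 3380/(-4383) = 4/(59*(-40 + 344)) - 3380*(-1/4383) = (4/59)/304 + 3380/4383 = (4/59)*(1/304) + 3380/4383 = 1/4484 + 3380/4383 = 15160303/19653372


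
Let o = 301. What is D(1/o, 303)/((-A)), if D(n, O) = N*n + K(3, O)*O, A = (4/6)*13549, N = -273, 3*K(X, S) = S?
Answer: -1973835/582607 ≈ -3.3879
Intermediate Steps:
K(X, S) = S/3
A = 27098/3 (A = (4*(⅙))*13549 = (⅔)*13549 = 27098/3 ≈ 9032.7)
D(n, O) = -273*n + O²/3 (D(n, O) = -273*n + (O/3)*O = -273*n + O²/3)
D(1/o, 303)/((-A)) = (-273/301 + (⅓)*303²)/((-1*27098/3)) = (-273*1/301 + (⅓)*91809)/(-27098/3) = (-39/43 + 30603)*(-3/27098) = (1315890/43)*(-3/27098) = -1973835/582607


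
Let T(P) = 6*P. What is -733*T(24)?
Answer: -105552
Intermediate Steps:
-733*T(24) = -4398*24 = -733*144 = -105552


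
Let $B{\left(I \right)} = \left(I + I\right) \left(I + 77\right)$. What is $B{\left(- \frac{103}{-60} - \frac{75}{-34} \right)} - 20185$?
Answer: $- \frac{10169990459}{520200} \approx -19550.0$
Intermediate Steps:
$B{\left(I \right)} = 2 I \left(77 + I\right)$
$B{\left(- \frac{103}{-60} - \frac{75}{-34} \right)} - 20185 = 2 \left(- \frac{103}{-60} - \frac{75}{-34}\right) \left(77 - \left(- \frac{103}{60} - \frac{75}{34}\right)\right) - 20185 = 2 \left(\left(-103\right) \left(- \frac{1}{60}\right) - - \frac{75}{34}\right) \left(77 - - \frac{4001}{1020}\right) - 20185 = 2 \left(\frac{103}{60} + \frac{75}{34}\right) \left(77 + \left(\frac{103}{60} + \frac{75}{34}\right)\right) - 20185 = 2 \cdot \frac{4001}{1020} \left(77 + \frac{4001}{1020}\right) - 20185 = 2 \cdot \frac{4001}{1020} \cdot \frac{82541}{1020} - 20185 = \frac{330246541}{520200} - 20185 = - \frac{10169990459}{520200}$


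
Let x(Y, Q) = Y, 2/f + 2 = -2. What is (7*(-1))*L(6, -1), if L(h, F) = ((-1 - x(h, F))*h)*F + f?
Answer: -581/2 ≈ -290.50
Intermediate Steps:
f = -½ (f = 2/(-2 - 2) = 2/(-4) = 2*(-¼) = -½ ≈ -0.50000)
L(h, F) = -½ + F*h*(-1 - h) (L(h, F) = ((-1 - h)*h)*F - ½ = (h*(-1 - h))*F - ½ = F*h*(-1 - h) - ½ = -½ + F*h*(-1 - h))
(7*(-1))*L(6, -1) = (7*(-1))*(-½ - 1*(-1)*6 - 1*(-1)*6²) = -7*(-½ + 6 - 1*(-1)*36) = -7*(-½ + 6 + 36) = -7*83/2 = -581/2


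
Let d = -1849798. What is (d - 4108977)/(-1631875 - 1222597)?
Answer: 5958775/2854472 ≈ 2.0875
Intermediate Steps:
(d - 4108977)/(-1631875 - 1222597) = (-1849798 - 4108977)/(-1631875 - 1222597) = -5958775/(-2854472) = -5958775*(-1/2854472) = 5958775/2854472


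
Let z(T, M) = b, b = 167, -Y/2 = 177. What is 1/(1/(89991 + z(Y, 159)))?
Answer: 90158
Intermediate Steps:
Y = -354 (Y = -2*177 = -354)
z(T, M) = 167
1/(1/(89991 + z(Y, 159))) = 1/(1/(89991 + 167)) = 1/(1/90158) = 90158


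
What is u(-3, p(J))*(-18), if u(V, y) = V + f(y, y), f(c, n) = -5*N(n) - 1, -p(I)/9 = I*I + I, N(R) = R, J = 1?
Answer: -1548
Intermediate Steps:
p(I) = -9*I - 9*I² (p(I) = -9*(I*I + I) = -9*(I² + I) = -9*(I + I²) = -9*I - 9*I²)
f(c, n) = -1 - 5*n (f(c, n) = -5*n - 1 = -1 - 5*n)
u(V, y) = -1 + V - 5*y (u(V, y) = V + (-1 - 5*y) = -1 + V - 5*y)
u(-3, p(J))*(-18) = (-1 - 3 - (-45)*(1 + 1))*(-18) = (-1 - 3 - (-45)*2)*(-18) = (-1 - 3 - 5*(-18))*(-18) = (-1 - 3 + 90)*(-18) = 86*(-18) = -1548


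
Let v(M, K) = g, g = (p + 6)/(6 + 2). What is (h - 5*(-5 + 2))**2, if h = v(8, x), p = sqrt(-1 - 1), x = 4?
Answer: (126 + I*sqrt(2))**2/64 ≈ 248.03 + 5.5685*I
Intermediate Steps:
p = I*sqrt(2) (p = sqrt(-2) = I*sqrt(2) ≈ 1.4142*I)
g = 3/4 + I*sqrt(2)/8 (g = (I*sqrt(2) + 6)/(6 + 2) = (6 + I*sqrt(2))/8 = (6 + I*sqrt(2))*(1/8) = 3/4 + I*sqrt(2)/8 ≈ 0.75 + 0.17678*I)
v(M, K) = 3/4 + I*sqrt(2)/8
h = 3/4 + I*sqrt(2)/8 ≈ 0.75 + 0.17678*I
(h - 5*(-5 + 2))**2 = ((3/4 + I*sqrt(2)/8) - 5*(-5 + 2))**2 = ((3/4 + I*sqrt(2)/8) - 5*(-3))**2 = ((3/4 + I*sqrt(2)/8) + 15)**2 = (63/4 + I*sqrt(2)/8)**2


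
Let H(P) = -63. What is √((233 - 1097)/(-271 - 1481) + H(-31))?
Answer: 39*I*√219/73 ≈ 7.9061*I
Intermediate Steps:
√((233 - 1097)/(-271 - 1481) + H(-31)) = √((233 - 1097)/(-271 - 1481) - 63) = √(-864/(-1752) - 63) = √(-864*(-1/1752) - 63) = √(36/73 - 63) = √(-4563/73) = 39*I*√219/73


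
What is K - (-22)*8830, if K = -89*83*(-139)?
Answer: 1221053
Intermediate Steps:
K = 1026793 (K = -7387*(-139) = 1026793)
K - (-22)*8830 = 1026793 - (-22)*8830 = 1026793 - 1*(-194260) = 1026793 + 194260 = 1221053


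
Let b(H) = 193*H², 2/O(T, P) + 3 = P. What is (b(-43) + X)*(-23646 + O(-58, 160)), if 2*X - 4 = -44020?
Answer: -1243100124580/157 ≈ -7.9178e+9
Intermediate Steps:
X = -22008 (X = 2 + (½)*(-44020) = 2 - 22010 = -22008)
O(T, P) = 2/(-3 + P)
(b(-43) + X)*(-23646 + O(-58, 160)) = (193*(-43)² - 22008)*(-23646 + 2/(-3 + 160)) = (193*1849 - 22008)*(-23646 + 2/157) = (356857 - 22008)*(-23646 + 2*(1/157)) = 334849*(-23646 + 2/157) = 334849*(-3712420/157) = -1243100124580/157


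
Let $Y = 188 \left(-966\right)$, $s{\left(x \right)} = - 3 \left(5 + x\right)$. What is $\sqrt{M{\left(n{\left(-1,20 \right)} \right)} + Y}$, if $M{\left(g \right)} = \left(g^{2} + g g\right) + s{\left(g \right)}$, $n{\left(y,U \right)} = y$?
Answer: $i \sqrt{181618} \approx 426.17 i$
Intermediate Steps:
$s{\left(x \right)} = -15 - 3 x$
$Y = -181608$
$M{\left(g \right)} = -15 - 3 g + 2 g^{2}$ ($M{\left(g \right)} = \left(g^{2} + g g\right) - \left(15 + 3 g\right) = \left(g^{2} + g^{2}\right) - \left(15 + 3 g\right) = 2 g^{2} - \left(15 + 3 g\right) = -15 - 3 g + 2 g^{2}$)
$\sqrt{M{\left(n{\left(-1,20 \right)} \right)} + Y} = \sqrt{\left(-15 - -3 + 2 \left(-1\right)^{2}\right) - 181608} = \sqrt{\left(-15 + 3 + 2 \cdot 1\right) - 181608} = \sqrt{\left(-15 + 3 + 2\right) - 181608} = \sqrt{-10 - 181608} = \sqrt{-181618} = i \sqrt{181618}$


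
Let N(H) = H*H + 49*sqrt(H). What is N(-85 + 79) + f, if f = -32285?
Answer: -32249 + 49*I*sqrt(6) ≈ -32249.0 + 120.03*I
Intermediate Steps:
N(H) = H**2 + 49*sqrt(H)
N(-85 + 79) + f = ((-85 + 79)**2 + 49*sqrt(-85 + 79)) - 32285 = ((-6)**2 + 49*sqrt(-6)) - 32285 = (36 + 49*(I*sqrt(6))) - 32285 = (36 + 49*I*sqrt(6)) - 32285 = -32249 + 49*I*sqrt(6)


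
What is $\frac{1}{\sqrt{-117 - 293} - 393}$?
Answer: $- \frac{393}{154859} - \frac{i \sqrt{410}}{154859} \approx -0.0025378 - 0.00013075 i$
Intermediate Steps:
$\frac{1}{\sqrt{-117 - 293} - 393} = \frac{1}{\sqrt{-410} - 393} = \frac{1}{i \sqrt{410} - 393} = \frac{1}{-393 + i \sqrt{410}}$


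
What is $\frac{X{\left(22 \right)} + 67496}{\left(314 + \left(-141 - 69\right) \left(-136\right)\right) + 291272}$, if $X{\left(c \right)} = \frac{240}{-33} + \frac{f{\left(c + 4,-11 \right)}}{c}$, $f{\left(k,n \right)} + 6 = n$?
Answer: $\frac{1484735}{7043212} \approx 0.2108$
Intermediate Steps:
$f{\left(k,n \right)} = -6 + n$
$X{\left(c \right)} = - \frac{80}{11} - \frac{17}{c}$ ($X{\left(c \right)} = \frac{240}{-33} + \frac{-6 - 11}{c} = 240 \left(- \frac{1}{33}\right) - \frac{17}{c} = - \frac{80}{11} - \frac{17}{c}$)
$\frac{X{\left(22 \right)} + 67496}{\left(314 + \left(-141 - 69\right) \left(-136\right)\right) + 291272} = \frac{\left(- \frac{80}{11} - \frac{17}{22}\right) + 67496}{\left(314 + \left(-141 - 69\right) \left(-136\right)\right) + 291272} = \frac{\left(- \frac{80}{11} - \frac{17}{22}\right) + 67496}{\left(314 - -28560\right) + 291272} = \frac{- \frac{177}{22} + 67496}{\left(314 + 28560\right) + 291272} = \frac{1484735}{22 \left(28874 + 291272\right)} = \frac{1484735}{22 \cdot 320146} = \frac{1484735}{22} \cdot \frac{1}{320146} = \frac{1484735}{7043212}$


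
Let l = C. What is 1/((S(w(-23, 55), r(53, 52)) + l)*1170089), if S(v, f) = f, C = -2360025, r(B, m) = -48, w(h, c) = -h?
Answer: -1/2761495456497 ≈ -3.6212e-13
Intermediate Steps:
l = -2360025
1/((S(w(-23, 55), r(53, 52)) + l)*1170089) = 1/(-48 - 2360025*1170089) = (1/1170089)/(-2360073) = -1/2360073*1/1170089 = -1/2761495456497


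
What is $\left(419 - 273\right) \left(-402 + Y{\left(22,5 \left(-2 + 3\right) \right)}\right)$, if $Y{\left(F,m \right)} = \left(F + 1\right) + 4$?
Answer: $-54750$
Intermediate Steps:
$Y{\left(F,m \right)} = 5 + F$ ($Y{\left(F,m \right)} = \left(1 + F\right) + 4 = 5 + F$)
$\left(419 - 273\right) \left(-402 + Y{\left(22,5 \left(-2 + 3\right) \right)}\right) = \left(419 - 273\right) \left(-402 + \left(5 + 22\right)\right) = 146 \left(-402 + 27\right) = 146 \left(-375\right) = -54750$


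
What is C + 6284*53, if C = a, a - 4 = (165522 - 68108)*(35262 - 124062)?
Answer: -8650030144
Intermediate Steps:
a = -8650363196 (a = 4 + (165522 - 68108)*(35262 - 124062) = 4 + 97414*(-88800) = 4 - 8650363200 = -8650363196)
C = -8650363196
C + 6284*53 = -8650363196 + 6284*53 = -8650363196 + 333052 = -8650030144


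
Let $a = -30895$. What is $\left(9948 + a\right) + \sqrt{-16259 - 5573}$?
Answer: $-20947 + 2 i \sqrt{5458} \approx -20947.0 + 147.76 i$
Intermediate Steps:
$\left(9948 + a\right) + \sqrt{-16259 - 5573} = \left(9948 - 30895\right) + \sqrt{-16259 - 5573} = -20947 + \sqrt{-21832} = -20947 + 2 i \sqrt{5458}$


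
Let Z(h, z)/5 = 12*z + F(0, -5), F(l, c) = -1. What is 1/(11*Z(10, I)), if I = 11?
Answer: 1/7205 ≈ 0.00013879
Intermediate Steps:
Z(h, z) = -5 + 60*z (Z(h, z) = 5*(12*z - 1) = 5*(-1 + 12*z) = -5 + 60*z)
1/(11*Z(10, I)) = 1/(11*(-5 + 60*11)) = 1/(11*(-5 + 660)) = 1/(11*655) = 1/7205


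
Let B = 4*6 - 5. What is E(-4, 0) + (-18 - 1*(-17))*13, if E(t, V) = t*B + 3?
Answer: -86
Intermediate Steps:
B = 19 (B = 24 - 5 = 19)
E(t, V) = 3 + 19*t (E(t, V) = t*19 + 3 = 19*t + 3 = 3 + 19*t)
E(-4, 0) + (-18 - 1*(-17))*13 = (3 + 19*(-4)) + (-18 - 1*(-17))*13 = (3 - 76) + (-18 + 17)*13 = -73 - 1*13 = -73 - 13 = -86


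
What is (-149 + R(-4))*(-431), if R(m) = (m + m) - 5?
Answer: 69822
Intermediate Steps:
R(m) = -5 + 2*m (R(m) = 2*m - 5 = -5 + 2*m)
(-149 + R(-4))*(-431) = (-149 + (-5 + 2*(-4)))*(-431) = (-149 + (-5 - 8))*(-431) = (-149 - 13)*(-431) = -162*(-431) = 69822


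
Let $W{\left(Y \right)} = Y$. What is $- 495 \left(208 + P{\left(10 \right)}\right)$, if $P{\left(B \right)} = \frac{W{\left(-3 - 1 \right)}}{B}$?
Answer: $-102762$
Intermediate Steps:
$P{\left(B \right)} = - \frac{4}{B}$ ($P{\left(B \right)} = \frac{-3 - 1}{B} = - \frac{4}{B}$)
$- 495 \left(208 + P{\left(10 \right)}\right) = - 495 \left(208 - \frac{4}{10}\right) = - 495 \left(208 - \frac{2}{5}\right) = \left(-495\right) \frac{1038}{5} = -102762$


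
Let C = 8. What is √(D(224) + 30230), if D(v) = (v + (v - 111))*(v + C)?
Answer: 3*√12046 ≈ 329.26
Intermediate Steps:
D(v) = (-111 + 2*v)*(8 + v) (D(v) = (v + (v - 111))*(v + 8) = (v + (-111 + v))*(8 + v) = (-111 + 2*v)*(8 + v))
√(D(224) + 30230) = √((-888 - 95*224 + 2*224²) + 30230) = √((-888 - 21280 + 2*50176) + 30230) = √((-888 - 21280 + 100352) + 30230) = √(78184 + 30230) = √108414 = 3*√12046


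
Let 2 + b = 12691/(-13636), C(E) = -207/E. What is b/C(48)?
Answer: 7612/11201 ≈ 0.67958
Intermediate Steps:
b = -5709/1948 (b = -2 + 12691/(-13636) = -2 + 12691*(-1/13636) = -2 - 1813/1948 = -5709/1948 ≈ -2.9307)
b/C(48) = -5709/(1948*((-207/48))) = -5709/(1948*((-207*1/48))) = -5709/(1948*(-69/16)) = -5709/1948*(-16/69) = 7612/11201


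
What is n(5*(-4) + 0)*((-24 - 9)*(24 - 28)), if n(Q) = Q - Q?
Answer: 0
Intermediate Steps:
n(Q) = 0
n(5*(-4) + 0)*((-24 - 9)*(24 - 28)) = 0*((-24 - 9)*(24 - 28)) = 0*(-33*(-4)) = 0*132 = 0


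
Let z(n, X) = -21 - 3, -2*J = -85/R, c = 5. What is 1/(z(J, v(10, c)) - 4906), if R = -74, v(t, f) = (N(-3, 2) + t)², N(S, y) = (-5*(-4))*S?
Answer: -1/4930 ≈ -0.00020284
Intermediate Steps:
N(S, y) = 20*S
v(t, f) = (-60 + t)² (v(t, f) = (20*(-3) + t)² = (-60 + t)²)
J = -85/148 (J = -(-85)/(2*(-74)) = -(-85)*(-1)/(2*74) = -½*85/74 = -85/148 ≈ -0.57432)
z(n, X) = -24
1/(z(J, v(10, c)) - 4906) = 1/(-24 - 4906) = 1/(-4930) = -1/4930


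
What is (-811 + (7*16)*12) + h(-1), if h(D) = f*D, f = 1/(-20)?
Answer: 10661/20 ≈ 533.05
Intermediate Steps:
f = -1/20 ≈ -0.050000
h(D) = -D/20
(-811 + (7*16)*12) + h(-1) = (-811 + (7*16)*12) - 1/20*(-1) = (-811 + 112*12) + 1/20 = (-811 + 1344) + 1/20 = 533 + 1/20 = 10661/20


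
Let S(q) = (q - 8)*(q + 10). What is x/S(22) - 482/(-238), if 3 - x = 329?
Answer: 4941/3808 ≈ 1.2975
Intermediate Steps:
x = -326 (x = 3 - 1*329 = 3 - 329 = -326)
S(q) = (-8 + q)*(10 + q)
x/S(22) - 482/(-238) = -326/(-80 + 22**2 + 2*22) - 482/(-238) = -326/(-80 + 484 + 44) - 482*(-1/238) = -326/448 + 241/119 = -326*1/448 + 241/119 = -163/224 + 241/119 = 4941/3808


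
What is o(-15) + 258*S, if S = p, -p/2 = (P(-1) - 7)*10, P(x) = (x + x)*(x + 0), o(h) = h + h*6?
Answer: 25695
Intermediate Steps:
o(h) = 7*h (o(h) = h + 6*h = 7*h)
P(x) = 2*x**2 (P(x) = (2*x)*x = 2*x**2)
p = 100 (p = -2*(2*(-1)**2 - 7)*10 = -2*(2*1 - 7)*10 = -2*(2 - 7)*10 = -(-10)*10 = -2*(-50) = 100)
S = 100
o(-15) + 258*S = 7*(-15) + 258*100 = -105 + 25800 = 25695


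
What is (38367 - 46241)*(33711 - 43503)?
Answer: 77102208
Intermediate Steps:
(38367 - 46241)*(33711 - 43503) = -7874*(-9792) = 77102208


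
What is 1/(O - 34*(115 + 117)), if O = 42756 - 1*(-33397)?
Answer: 1/68265 ≈ 1.4649e-5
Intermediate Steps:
O = 76153 (O = 42756 + 33397 = 76153)
1/(O - 34*(115 + 117)) = 1/(76153 - 34*(115 + 117)) = 1/(76153 - 34*232) = 1/(76153 - 7888) = 1/68265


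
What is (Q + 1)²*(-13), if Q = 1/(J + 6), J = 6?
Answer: -2197/144 ≈ -15.257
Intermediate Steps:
Q = 1/12 (Q = 1/(6 + 6) = 1/12 ≈ 0.083333)
(Q + 1)²*(-13) = (1/12 + 1)²*(-13) = (13/12)²*(-13) = (169/144)*(-13) = -2197/144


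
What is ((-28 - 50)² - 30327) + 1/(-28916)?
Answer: -701010589/28916 ≈ -24243.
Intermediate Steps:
((-28 - 50)² - 30327) + 1/(-28916) = ((-78)² - 30327) - 1/28916 = (6084 - 30327) - 1/28916 = -24243 - 1/28916 = -701010589/28916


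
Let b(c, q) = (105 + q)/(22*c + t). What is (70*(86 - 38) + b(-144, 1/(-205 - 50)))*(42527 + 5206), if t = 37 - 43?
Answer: 21634635597043/134895 ≈ 1.6038e+8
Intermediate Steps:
t = -6
b(c, q) = (105 + q)/(-6 + 22*c) (b(c, q) = (105 + q)/(22*c - 6) = (105 + q)/(-6 + 22*c))
(70*(86 - 38) + b(-144, 1/(-205 - 50)))*(42527 + 5206) = (70*(86 - 38) + (105 + 1/(-205 - 50))/(2*(-3 + 11*(-144))))*(42527 + 5206) = (70*48 + (105 + 1/(-255))/(2*(-3 - 1584)))*47733 = (3360 + (½)*(105 - 1/255)/(-1587))*47733 = (3360 + (½)*(-1/1587)*(26774/255))*47733 = (3360 - 13387/404685)*47733 = (1359728213/404685)*47733 = 21634635597043/134895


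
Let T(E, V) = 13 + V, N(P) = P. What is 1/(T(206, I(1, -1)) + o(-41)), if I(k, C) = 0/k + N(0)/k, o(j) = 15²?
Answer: 1/238 ≈ 0.0042017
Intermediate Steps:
o(j) = 225
I(k, C) = 0 (I(k, C) = 0/k + 0/k = 0 + 0 = 0)
1/(T(206, I(1, -1)) + o(-41)) = 1/((13 + 0) + 225) = 1/(13 + 225) = 1/238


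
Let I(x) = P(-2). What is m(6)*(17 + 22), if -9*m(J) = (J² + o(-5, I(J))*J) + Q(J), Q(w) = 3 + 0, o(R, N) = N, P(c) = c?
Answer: -117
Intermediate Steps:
I(x) = -2
Q(w) = 3
m(J) = -⅓ - J²/9 + 2*J/9 (m(J) = -((J² - 2*J) + 3)/9 = -(3 + J² - 2*J)/9 = -⅓ - J²/9 + 2*J/9)
m(6)*(17 + 22) = (-⅓ - ⅑*6² + (2/9)*6)*(17 + 22) = (-⅓ - ⅑*36 + 4/3)*39 = (-⅓ - 4 + 4/3)*39 = -3*39 = -117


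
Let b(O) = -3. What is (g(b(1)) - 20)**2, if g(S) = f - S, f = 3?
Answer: 196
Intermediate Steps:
g(S) = 3 - S
(g(b(1)) - 20)**2 = ((3 - 1*(-3)) - 20)**2 = ((3 + 3) - 20)**2 = (6 - 20)**2 = (-14)**2 = 196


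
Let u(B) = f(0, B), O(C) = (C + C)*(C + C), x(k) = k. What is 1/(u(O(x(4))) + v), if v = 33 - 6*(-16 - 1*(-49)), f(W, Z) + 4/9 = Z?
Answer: -9/913 ≈ -0.0098576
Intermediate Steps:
f(W, Z) = -4/9 + Z
O(C) = 4*C² (O(C) = (2*C)*(2*C) = 4*C²)
u(B) = -4/9 + B
v = -165 (v = 33 - 6*(-16 + 49) = 33 - 6*33 = 33 - 198 = -165)
1/(u(O(x(4))) + v) = 1/((-4/9 + 4*4²) - 165) = 1/((-4/9 + 4*16) - 165) = 1/((-4/9 + 64) - 165) = 1/(572/9 - 165) = 1/(-913/9) = -9/913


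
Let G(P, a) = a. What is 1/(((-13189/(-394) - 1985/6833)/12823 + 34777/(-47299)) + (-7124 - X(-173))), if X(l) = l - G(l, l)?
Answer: -1632861103329554/11633698849794185085 ≈ -0.00014036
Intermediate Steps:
X(l) = 0 (X(l) = l - l = 0)
1/(((-13189/(-394) - 1985/6833)/12823 + 34777/(-47299)) + (-7124 - X(-173))) = 1/(((-13189/(-394) - 1985/6833)/12823 + 34777/(-47299)) + (-7124 - 1*0)) = 1/(((-13189*(-1/394) - 1985*1/6833)*(1/12823) + 34777*(-1/47299)) + (-7124 + 0)) = 1/(((13189/394 - 1985/6833)*(1/12823) - 34777/47299) - 7124) = 1/(((89338347/2692202)*(1/12823) - 34777/47299) - 7124) = 1/((89338347/34522106246 - 34777/47299) - 7124) = 1/(-1196349674442389/1632861103329554 - 7124) = 1/(-11633698849794185085/1632861103329554) = -1632861103329554/11633698849794185085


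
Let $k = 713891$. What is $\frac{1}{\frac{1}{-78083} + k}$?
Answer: $\frac{78083}{55742750952} \approx 1.4008 \cdot 10^{-6}$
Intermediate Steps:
$\frac{1}{\frac{1}{-78083} + k} = \frac{1}{\frac{1}{-78083} + 713891} = \frac{1}{- \frac{1}{78083} + 713891} = \frac{1}{\frac{55742750952}{78083}} = \frac{78083}{55742750952}$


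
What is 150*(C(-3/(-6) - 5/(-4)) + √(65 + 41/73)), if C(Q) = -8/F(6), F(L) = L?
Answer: -200 + 150*√349378/73 ≈ 1014.6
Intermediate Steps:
C(Q) = -4/3 (C(Q) = -8/6 = -8*⅙ = -4/3)
150*(C(-3/(-6) - 5/(-4)) + √(65 + 41/73)) = 150*(-4/3 + √(65 + 41/73)) = 150*(-4/3 + √(4786/73)) = 150*(-4/3 + √349378/73) = -200 + 150*√349378/73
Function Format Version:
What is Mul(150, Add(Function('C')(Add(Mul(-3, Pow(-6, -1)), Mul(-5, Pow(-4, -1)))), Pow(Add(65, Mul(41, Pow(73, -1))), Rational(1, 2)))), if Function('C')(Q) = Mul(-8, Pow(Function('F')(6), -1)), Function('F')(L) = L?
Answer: Add(-200, Mul(Rational(150, 73), Pow(349378, Rational(1, 2)))) ≈ 1014.6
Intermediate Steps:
Function('C')(Q) = Rational(-4, 3) (Function('C')(Q) = Mul(-8, Pow(6, -1)) = Mul(-8, Rational(1, 6)) = Rational(-4, 3))
Mul(150, Add(Function('C')(Add(Mul(-3, Pow(-6, -1)), Mul(-5, Pow(-4, -1)))), Pow(Add(65, Mul(41, Pow(73, -1))), Rational(1, 2)))) = Mul(150, Add(Rational(-4, 3), Pow(Add(65, Mul(41, Pow(73, -1))), Rational(1, 2)))) = Mul(150, Add(Rational(-4, 3), Pow(Add(65, Mul(41, Rational(1, 73))), Rational(1, 2)))) = Mul(150, Add(Rational(-4, 3), Pow(Add(65, Rational(41, 73)), Rational(1, 2)))) = Mul(150, Add(Rational(-4, 3), Pow(Rational(4786, 73), Rational(1, 2)))) = Mul(150, Add(Rational(-4, 3), Mul(Rational(1, 73), Pow(349378, Rational(1, 2))))) = Add(-200, Mul(Rational(150, 73), Pow(349378, Rational(1, 2))))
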